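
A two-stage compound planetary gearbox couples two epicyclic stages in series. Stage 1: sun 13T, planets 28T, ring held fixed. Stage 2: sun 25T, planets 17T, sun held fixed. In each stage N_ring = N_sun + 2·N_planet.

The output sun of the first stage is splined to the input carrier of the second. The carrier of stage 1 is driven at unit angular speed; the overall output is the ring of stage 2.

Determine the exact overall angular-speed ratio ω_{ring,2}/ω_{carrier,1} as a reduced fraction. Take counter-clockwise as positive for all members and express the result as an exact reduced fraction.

Stage 1: N_ring = 13 + 2·28 = 69
Stage 1: 13(ω_s−ω_c) = −69(ω_r−ω_c),  ω_r=0, ω_c=1
Stage 1: ω_s = 1 − (69/13)(0−1) = 82/13
  ⇒ ω_s¹/ω_c¹ = 82/13
Stage 2: N_ring = 25 + 2·17 = 59
Stage 2: 25(ω_s−ω_c) = −59(ω_r−ω_c),  ω_s=0, ω_c=1
Stage 2: ω_r = 1 − (25/59)(0−1) = 84/59
  ⇒ ω_r²/ω_c² = 84/59
Coupling ω_c² = ω_s¹ ⇒ overall = 82/13 × 84/59 = 6888/767

6888/767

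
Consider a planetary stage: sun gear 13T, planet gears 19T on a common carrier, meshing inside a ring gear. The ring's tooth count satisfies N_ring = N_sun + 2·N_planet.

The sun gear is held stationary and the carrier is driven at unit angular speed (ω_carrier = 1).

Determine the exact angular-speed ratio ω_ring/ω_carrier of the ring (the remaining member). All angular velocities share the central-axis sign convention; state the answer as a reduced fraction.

64/51

N_ring = 13 + 2·19 = 51
13(ω_s−ω_c) = −51(ω_r−ω_c),  ω_s=0, ω_c=1
ω_r = 1 − (13/51)(0−1) = 64/51
ω_r/ω_c = 64/51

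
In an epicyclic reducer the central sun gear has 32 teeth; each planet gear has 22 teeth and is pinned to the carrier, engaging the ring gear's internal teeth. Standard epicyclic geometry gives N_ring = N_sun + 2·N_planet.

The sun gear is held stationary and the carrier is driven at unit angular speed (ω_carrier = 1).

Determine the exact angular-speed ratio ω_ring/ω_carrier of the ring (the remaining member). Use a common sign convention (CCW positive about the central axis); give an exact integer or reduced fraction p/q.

27/19

N_ring = 32 + 2·22 = 76
32(ω_s−ω_c) = −76(ω_r−ω_c),  ω_s=0, ω_c=1
ω_r = 1 − (32/76)(0−1) = 27/19
ω_r/ω_c = 27/19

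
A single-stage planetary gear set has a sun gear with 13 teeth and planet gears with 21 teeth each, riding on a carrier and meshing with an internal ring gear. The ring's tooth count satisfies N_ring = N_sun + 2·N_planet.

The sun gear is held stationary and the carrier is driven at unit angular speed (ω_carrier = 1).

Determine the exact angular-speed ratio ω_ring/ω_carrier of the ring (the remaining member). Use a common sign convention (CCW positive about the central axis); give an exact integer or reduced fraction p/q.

68/55

N_ring = 13 + 2·21 = 55
13(ω_s−ω_c) = −55(ω_r−ω_c),  ω_s=0, ω_c=1
ω_r = 1 − (13/55)(0−1) = 68/55
ω_r/ω_c = 68/55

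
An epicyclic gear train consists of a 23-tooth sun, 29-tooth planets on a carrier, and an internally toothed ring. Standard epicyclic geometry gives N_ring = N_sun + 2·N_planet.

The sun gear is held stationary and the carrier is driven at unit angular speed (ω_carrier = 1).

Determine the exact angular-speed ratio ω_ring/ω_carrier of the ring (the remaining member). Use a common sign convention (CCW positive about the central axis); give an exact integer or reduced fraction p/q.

104/81

N_ring = 23 + 2·29 = 81
23(ω_s−ω_c) = −81(ω_r−ω_c),  ω_s=0, ω_c=1
ω_r = 1 − (23/81)(0−1) = 104/81
ω_r/ω_c = 104/81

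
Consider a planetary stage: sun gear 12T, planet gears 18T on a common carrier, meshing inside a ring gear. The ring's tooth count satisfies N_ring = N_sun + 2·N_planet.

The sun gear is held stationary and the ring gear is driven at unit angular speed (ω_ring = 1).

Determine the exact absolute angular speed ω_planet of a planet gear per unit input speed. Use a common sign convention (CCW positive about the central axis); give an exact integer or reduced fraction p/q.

N_ring = 12 + 2·18 = 48
12(ω_s−ω_c) = −48(ω_r−ω_c),  ω_s=0, ω_r=1
12(0−ω_c) = −48(1−ω_c)  ⇒  60ω_c = 48  ⇒  ω_c = 4/5
sun–planet: 12·(0−4/5) = −18·(ω_p−ω_c)  ⇒  ω_p−ω_c = −(12/18)·(-4/5) = 8/15
ω_p = 4/5 + 8/15 = 4/3

4/3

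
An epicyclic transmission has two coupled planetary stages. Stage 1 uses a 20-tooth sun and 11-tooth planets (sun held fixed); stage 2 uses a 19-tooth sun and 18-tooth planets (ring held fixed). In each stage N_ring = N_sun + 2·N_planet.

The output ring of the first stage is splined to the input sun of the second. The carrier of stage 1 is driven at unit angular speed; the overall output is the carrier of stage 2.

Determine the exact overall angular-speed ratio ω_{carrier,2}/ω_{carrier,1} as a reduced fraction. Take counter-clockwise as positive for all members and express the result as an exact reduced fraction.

Stage 1: N_ring = 20 + 2·11 = 42
Stage 1: 20(ω_s−ω_c) = −42(ω_r−ω_c),  ω_s=0, ω_c=1
Stage 1: ω_r = 1 − (20/42)(0−1) = 31/21
  ⇒ ω_r¹/ω_c¹ = 31/21
Stage 2: N_ring = 19 + 2·18 = 55
Stage 2: 19(ω_s−ω_c) = −55(ω_r−ω_c),  ω_r=0, ω_s=1
Stage 2: 19(1−ω_c) = −55(0−ω_c)  ⇒  74ω_c = 19  ⇒  ω_c = 19/74
  ⇒ ω_c²/ω_s² = 19/74
Coupling ω_s² = ω_r¹ ⇒ overall = 31/21 × 19/74 = 589/1554

589/1554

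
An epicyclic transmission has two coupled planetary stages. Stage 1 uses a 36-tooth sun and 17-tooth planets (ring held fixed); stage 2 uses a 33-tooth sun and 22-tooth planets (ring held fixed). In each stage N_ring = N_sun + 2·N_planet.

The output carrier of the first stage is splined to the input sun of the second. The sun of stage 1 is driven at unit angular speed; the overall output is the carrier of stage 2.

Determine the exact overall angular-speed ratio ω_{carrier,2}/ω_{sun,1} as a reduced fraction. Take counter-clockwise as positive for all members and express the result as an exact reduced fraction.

Stage 1: N_ring = 36 + 2·17 = 70
Stage 1: 36(ω_s−ω_c) = −70(ω_r−ω_c),  ω_r=0, ω_s=1
Stage 1: 36(1−ω_c) = −70(0−ω_c)  ⇒  106ω_c = 36  ⇒  ω_c = 18/53
  ⇒ ω_c¹/ω_s¹ = 18/53
Stage 2: N_ring = 33 + 2·22 = 77
Stage 2: 33(ω_s−ω_c) = −77(ω_r−ω_c),  ω_r=0, ω_s=1
Stage 2: 33(1−ω_c) = −77(0−ω_c)  ⇒  110ω_c = 33  ⇒  ω_c = 3/10
  ⇒ ω_c²/ω_s² = 3/10
Coupling ω_s² = ω_c¹ ⇒ overall = 18/53 × 3/10 = 27/265

27/265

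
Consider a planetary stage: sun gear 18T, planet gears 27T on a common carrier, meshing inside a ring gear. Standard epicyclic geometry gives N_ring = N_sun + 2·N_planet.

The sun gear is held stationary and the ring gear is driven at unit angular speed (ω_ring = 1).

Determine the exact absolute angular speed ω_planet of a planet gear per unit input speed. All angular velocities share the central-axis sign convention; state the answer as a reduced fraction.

4/3

N_ring = 18 + 2·27 = 72
18(ω_s−ω_c) = −72(ω_r−ω_c),  ω_s=0, ω_r=1
18(0−ω_c) = −72(1−ω_c)  ⇒  90ω_c = 72  ⇒  ω_c = 4/5
sun–planet: 18·(0−4/5) = −27·(ω_p−ω_c)  ⇒  ω_p−ω_c = −(18/27)·(-4/5) = 8/15
ω_p = 4/5 + 8/15 = 4/3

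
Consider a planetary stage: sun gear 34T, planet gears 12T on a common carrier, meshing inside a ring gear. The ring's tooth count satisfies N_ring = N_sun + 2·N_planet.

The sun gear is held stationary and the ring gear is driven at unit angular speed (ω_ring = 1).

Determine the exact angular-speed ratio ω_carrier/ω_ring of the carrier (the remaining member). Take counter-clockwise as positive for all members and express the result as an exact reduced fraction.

29/46

N_ring = 34 + 2·12 = 58
34(ω_s−ω_c) = −58(ω_r−ω_c),  ω_s=0, ω_r=1
34(0−ω_c) = −58(1−ω_c)  ⇒  92ω_c = 58  ⇒  ω_c = 29/46
ω_c/ω_r = 29/46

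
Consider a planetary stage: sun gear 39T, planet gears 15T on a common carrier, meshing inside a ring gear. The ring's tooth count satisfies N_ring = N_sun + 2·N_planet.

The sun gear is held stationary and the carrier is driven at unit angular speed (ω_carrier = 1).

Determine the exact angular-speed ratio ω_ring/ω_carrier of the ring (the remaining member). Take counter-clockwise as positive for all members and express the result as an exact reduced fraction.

36/23

N_ring = 39 + 2·15 = 69
39(ω_s−ω_c) = −69(ω_r−ω_c),  ω_s=0, ω_c=1
ω_r = 1 − (39/69)(0−1) = 36/23
ω_r/ω_c = 36/23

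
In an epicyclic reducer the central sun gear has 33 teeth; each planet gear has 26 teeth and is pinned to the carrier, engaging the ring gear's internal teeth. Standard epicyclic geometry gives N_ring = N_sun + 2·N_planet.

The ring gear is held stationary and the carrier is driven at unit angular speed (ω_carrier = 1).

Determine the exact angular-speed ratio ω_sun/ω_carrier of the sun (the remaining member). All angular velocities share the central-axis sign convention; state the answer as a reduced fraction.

N_ring = 33 + 2·26 = 85
33(ω_s−ω_c) = −85(ω_r−ω_c),  ω_r=0, ω_c=1
ω_s = 1 − (85/33)(0−1) = 118/33
ω_s/ω_c = 118/33

118/33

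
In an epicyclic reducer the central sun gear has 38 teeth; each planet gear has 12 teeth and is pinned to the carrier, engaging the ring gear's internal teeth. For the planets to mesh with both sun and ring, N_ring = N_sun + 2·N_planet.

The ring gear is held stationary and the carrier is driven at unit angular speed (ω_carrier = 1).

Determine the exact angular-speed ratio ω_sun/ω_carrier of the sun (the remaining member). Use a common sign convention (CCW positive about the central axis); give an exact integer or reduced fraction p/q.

50/19

N_ring = 38 + 2·12 = 62
38(ω_s−ω_c) = −62(ω_r−ω_c),  ω_r=0, ω_c=1
ω_s = 1 − (62/38)(0−1) = 50/19
ω_s/ω_c = 50/19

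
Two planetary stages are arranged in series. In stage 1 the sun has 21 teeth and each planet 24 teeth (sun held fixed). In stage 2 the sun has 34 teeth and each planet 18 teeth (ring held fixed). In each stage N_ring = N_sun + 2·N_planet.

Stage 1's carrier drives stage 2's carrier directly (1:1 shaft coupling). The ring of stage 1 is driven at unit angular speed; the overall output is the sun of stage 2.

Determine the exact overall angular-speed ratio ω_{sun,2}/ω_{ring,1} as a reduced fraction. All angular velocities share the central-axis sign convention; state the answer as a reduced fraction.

598/255

Stage 1: N_ring = 21 + 2·24 = 69
Stage 1: 21(ω_s−ω_c) = −69(ω_r−ω_c),  ω_s=0, ω_r=1
Stage 1: 21(0−ω_c) = −69(1−ω_c)  ⇒  90ω_c = 69  ⇒  ω_c = 23/30
  ⇒ ω_c¹/ω_r¹ = 23/30
Stage 2: N_ring = 34 + 2·18 = 70
Stage 2: 34(ω_s−ω_c) = −70(ω_r−ω_c),  ω_r=0, ω_c=1
Stage 2: ω_s = 1 − (70/34)(0−1) = 52/17
  ⇒ ω_s²/ω_c² = 52/17
Coupling ω_c² = ω_c¹ ⇒ overall = 23/30 × 52/17 = 598/255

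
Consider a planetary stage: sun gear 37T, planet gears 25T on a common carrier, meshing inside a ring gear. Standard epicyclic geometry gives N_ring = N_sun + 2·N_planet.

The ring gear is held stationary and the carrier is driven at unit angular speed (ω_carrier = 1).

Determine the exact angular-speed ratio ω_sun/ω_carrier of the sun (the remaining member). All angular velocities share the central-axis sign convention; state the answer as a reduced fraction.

N_ring = 37 + 2·25 = 87
37(ω_s−ω_c) = −87(ω_r−ω_c),  ω_r=0, ω_c=1
ω_s = 1 − (87/37)(0−1) = 124/37
ω_s/ω_c = 124/37

124/37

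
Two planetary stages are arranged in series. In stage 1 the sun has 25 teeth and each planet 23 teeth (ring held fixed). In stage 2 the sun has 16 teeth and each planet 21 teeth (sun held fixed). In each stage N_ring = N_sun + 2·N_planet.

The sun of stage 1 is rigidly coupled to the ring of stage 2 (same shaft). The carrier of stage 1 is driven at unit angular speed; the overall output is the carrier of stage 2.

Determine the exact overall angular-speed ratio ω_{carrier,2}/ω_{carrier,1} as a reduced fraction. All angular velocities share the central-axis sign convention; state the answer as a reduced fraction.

Stage 1: N_ring = 25 + 2·23 = 71
Stage 1: 25(ω_s−ω_c) = −71(ω_r−ω_c),  ω_r=0, ω_c=1
Stage 1: ω_s = 1 − (71/25)(0−1) = 96/25
  ⇒ ω_s¹/ω_c¹ = 96/25
Stage 2: N_ring = 16 + 2·21 = 58
Stage 2: 16(ω_s−ω_c) = −58(ω_r−ω_c),  ω_s=0, ω_r=1
Stage 2: 16(0−ω_c) = −58(1−ω_c)  ⇒  74ω_c = 58  ⇒  ω_c = 29/37
  ⇒ ω_c²/ω_r² = 29/37
Coupling ω_r² = ω_s¹ ⇒ overall = 96/25 × 29/37 = 2784/925

2784/925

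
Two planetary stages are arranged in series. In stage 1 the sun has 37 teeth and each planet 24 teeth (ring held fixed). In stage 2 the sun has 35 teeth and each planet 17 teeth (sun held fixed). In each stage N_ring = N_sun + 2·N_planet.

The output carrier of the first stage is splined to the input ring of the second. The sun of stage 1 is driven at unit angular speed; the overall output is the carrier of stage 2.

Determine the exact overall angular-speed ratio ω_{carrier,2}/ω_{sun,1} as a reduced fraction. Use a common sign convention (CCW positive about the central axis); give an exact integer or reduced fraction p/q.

2553/12688

Stage 1: N_ring = 37 + 2·24 = 85
Stage 1: 37(ω_s−ω_c) = −85(ω_r−ω_c),  ω_r=0, ω_s=1
Stage 1: 37(1−ω_c) = −85(0−ω_c)  ⇒  122ω_c = 37  ⇒  ω_c = 37/122
  ⇒ ω_c¹/ω_s¹ = 37/122
Stage 2: N_ring = 35 + 2·17 = 69
Stage 2: 35(ω_s−ω_c) = −69(ω_r−ω_c),  ω_s=0, ω_r=1
Stage 2: 35(0−ω_c) = −69(1−ω_c)  ⇒  104ω_c = 69  ⇒  ω_c = 69/104
  ⇒ ω_c²/ω_r² = 69/104
Coupling ω_r² = ω_c¹ ⇒ overall = 37/122 × 69/104 = 2553/12688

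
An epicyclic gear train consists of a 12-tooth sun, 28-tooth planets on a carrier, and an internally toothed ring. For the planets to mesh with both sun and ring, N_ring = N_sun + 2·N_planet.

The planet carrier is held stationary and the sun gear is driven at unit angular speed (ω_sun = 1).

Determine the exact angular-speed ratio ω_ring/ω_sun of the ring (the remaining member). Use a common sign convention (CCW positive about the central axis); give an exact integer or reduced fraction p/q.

-3/17

N_ring = 12 + 2·28 = 68
12(ω_s−ω_c) = −68(ω_r−ω_c),  ω_c=0, ω_s=1
ω_r = 0 − (12/68)(1−0) = -3/17
ω_r/ω_s = -3/17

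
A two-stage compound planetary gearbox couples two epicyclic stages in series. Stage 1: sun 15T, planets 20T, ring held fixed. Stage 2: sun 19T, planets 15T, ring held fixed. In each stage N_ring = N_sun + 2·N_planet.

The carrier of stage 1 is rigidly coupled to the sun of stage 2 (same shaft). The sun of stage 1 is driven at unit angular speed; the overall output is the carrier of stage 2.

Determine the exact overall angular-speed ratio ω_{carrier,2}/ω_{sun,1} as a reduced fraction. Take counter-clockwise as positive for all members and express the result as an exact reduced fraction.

57/952

Stage 1: N_ring = 15 + 2·20 = 55
Stage 1: 15(ω_s−ω_c) = −55(ω_r−ω_c),  ω_r=0, ω_s=1
Stage 1: 15(1−ω_c) = −55(0−ω_c)  ⇒  70ω_c = 15  ⇒  ω_c = 3/14
  ⇒ ω_c¹/ω_s¹ = 3/14
Stage 2: N_ring = 19 + 2·15 = 49
Stage 2: 19(ω_s−ω_c) = −49(ω_r−ω_c),  ω_r=0, ω_s=1
Stage 2: 19(1−ω_c) = −49(0−ω_c)  ⇒  68ω_c = 19  ⇒  ω_c = 19/68
  ⇒ ω_c²/ω_s² = 19/68
Coupling ω_s² = ω_c¹ ⇒ overall = 3/14 × 19/68 = 57/952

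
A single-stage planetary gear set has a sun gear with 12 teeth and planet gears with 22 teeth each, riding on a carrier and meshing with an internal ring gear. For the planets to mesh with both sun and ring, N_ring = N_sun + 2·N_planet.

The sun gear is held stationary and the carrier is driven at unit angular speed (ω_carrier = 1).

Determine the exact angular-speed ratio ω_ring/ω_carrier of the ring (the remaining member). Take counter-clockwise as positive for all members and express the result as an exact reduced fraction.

17/14

N_ring = 12 + 2·22 = 56
12(ω_s−ω_c) = −56(ω_r−ω_c),  ω_s=0, ω_c=1
ω_r = 1 − (12/56)(0−1) = 17/14
ω_r/ω_c = 17/14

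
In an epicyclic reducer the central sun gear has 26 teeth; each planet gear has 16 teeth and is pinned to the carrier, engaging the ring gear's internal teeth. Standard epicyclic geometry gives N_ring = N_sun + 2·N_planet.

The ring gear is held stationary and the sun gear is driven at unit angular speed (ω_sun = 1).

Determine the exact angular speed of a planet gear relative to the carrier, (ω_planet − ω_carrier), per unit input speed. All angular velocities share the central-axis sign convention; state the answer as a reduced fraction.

-377/336

N_ring = 26 + 2·16 = 58
26(ω_s−ω_c) = −58(ω_r−ω_c),  ω_r=0, ω_s=1
26(1−ω_c) = −58(0−ω_c)  ⇒  84ω_c = 26  ⇒  ω_c = 13/42
sun–planet: 26·(1−13/42) = −16·(ω_p−ω_c)  ⇒  ω_p−ω_c = −(26/16)·(29/42) = -377/336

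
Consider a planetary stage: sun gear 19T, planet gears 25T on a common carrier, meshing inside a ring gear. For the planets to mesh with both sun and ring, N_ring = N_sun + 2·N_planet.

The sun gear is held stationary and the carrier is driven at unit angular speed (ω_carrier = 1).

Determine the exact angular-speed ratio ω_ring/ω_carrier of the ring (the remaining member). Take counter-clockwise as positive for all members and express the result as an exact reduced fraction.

N_ring = 19 + 2·25 = 69
19(ω_s−ω_c) = −69(ω_r−ω_c),  ω_s=0, ω_c=1
ω_r = 1 − (19/69)(0−1) = 88/69
ω_r/ω_c = 88/69

88/69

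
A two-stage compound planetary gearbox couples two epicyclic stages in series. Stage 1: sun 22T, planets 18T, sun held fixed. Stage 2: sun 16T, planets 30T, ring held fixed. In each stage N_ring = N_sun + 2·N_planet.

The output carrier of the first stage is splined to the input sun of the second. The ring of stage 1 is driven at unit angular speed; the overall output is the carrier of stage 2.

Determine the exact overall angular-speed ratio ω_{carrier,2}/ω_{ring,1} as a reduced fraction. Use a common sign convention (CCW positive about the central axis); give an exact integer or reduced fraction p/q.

29/230

Stage 1: N_ring = 22 + 2·18 = 58
Stage 1: 22(ω_s−ω_c) = −58(ω_r−ω_c),  ω_s=0, ω_r=1
Stage 1: 22(0−ω_c) = −58(1−ω_c)  ⇒  80ω_c = 58  ⇒  ω_c = 29/40
  ⇒ ω_c¹/ω_r¹ = 29/40
Stage 2: N_ring = 16 + 2·30 = 76
Stage 2: 16(ω_s−ω_c) = −76(ω_r−ω_c),  ω_r=0, ω_s=1
Stage 2: 16(1−ω_c) = −76(0−ω_c)  ⇒  92ω_c = 16  ⇒  ω_c = 4/23
  ⇒ ω_c²/ω_s² = 4/23
Coupling ω_s² = ω_c¹ ⇒ overall = 29/40 × 4/23 = 29/230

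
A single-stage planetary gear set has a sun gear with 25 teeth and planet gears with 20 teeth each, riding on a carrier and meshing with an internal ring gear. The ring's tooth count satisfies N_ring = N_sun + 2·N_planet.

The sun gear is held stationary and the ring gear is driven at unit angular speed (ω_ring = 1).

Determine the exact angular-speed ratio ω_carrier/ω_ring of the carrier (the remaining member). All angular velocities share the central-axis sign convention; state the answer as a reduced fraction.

N_ring = 25 + 2·20 = 65
25(ω_s−ω_c) = −65(ω_r−ω_c),  ω_s=0, ω_r=1
25(0−ω_c) = −65(1−ω_c)  ⇒  90ω_c = 65  ⇒  ω_c = 13/18
ω_c/ω_r = 13/18

13/18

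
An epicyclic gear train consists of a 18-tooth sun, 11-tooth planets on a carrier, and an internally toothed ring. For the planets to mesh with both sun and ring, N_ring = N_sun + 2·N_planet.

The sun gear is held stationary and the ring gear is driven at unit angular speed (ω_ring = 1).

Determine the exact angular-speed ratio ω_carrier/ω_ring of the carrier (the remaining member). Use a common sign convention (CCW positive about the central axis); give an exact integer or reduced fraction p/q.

20/29

N_ring = 18 + 2·11 = 40
18(ω_s−ω_c) = −40(ω_r−ω_c),  ω_s=0, ω_r=1
18(0−ω_c) = −40(1−ω_c)  ⇒  58ω_c = 40  ⇒  ω_c = 20/29
ω_c/ω_r = 20/29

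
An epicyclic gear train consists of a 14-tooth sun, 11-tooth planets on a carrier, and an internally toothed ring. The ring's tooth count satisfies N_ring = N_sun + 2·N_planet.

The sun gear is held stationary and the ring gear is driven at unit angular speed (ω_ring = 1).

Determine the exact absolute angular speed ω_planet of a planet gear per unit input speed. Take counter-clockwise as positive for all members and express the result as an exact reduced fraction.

N_ring = 14 + 2·11 = 36
14(ω_s−ω_c) = −36(ω_r−ω_c),  ω_s=0, ω_r=1
14(0−ω_c) = −36(1−ω_c)  ⇒  50ω_c = 36  ⇒  ω_c = 18/25
sun–planet: 14·(0−18/25) = −11·(ω_p−ω_c)  ⇒  ω_p−ω_c = −(14/11)·(-18/25) = 252/275
ω_p = 18/25 + 252/275 = 18/11

18/11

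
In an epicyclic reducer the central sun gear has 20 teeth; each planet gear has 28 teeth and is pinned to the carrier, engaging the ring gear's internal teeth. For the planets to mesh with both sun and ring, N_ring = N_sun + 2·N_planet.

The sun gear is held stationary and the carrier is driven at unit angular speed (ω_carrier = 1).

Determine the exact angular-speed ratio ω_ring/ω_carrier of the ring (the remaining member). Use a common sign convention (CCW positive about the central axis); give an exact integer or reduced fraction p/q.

N_ring = 20 + 2·28 = 76
20(ω_s−ω_c) = −76(ω_r−ω_c),  ω_s=0, ω_c=1
ω_r = 1 − (20/76)(0−1) = 24/19
ω_r/ω_c = 24/19

24/19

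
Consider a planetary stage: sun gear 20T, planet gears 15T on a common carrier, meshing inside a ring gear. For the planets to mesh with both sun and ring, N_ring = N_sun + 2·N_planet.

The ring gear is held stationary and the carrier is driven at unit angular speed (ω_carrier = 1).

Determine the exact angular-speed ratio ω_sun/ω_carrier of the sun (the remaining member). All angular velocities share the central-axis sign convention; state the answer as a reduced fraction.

7/2

N_ring = 20 + 2·15 = 50
20(ω_s−ω_c) = −50(ω_r−ω_c),  ω_r=0, ω_c=1
ω_s = 1 − (50/20)(0−1) = 7/2
ω_s/ω_c = 7/2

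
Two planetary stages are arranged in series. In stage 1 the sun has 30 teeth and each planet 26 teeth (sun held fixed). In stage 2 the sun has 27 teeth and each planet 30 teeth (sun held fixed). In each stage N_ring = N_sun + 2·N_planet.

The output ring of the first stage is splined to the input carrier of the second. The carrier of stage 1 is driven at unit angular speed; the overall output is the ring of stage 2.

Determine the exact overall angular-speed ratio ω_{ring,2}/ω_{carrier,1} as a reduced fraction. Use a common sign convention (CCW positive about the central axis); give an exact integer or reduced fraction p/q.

Stage 1: N_ring = 30 + 2·26 = 82
Stage 1: 30(ω_s−ω_c) = −82(ω_r−ω_c),  ω_s=0, ω_c=1
Stage 1: ω_r = 1 − (30/82)(0−1) = 56/41
  ⇒ ω_r¹/ω_c¹ = 56/41
Stage 2: N_ring = 27 + 2·30 = 87
Stage 2: 27(ω_s−ω_c) = −87(ω_r−ω_c),  ω_s=0, ω_c=1
Stage 2: ω_r = 1 − (27/87)(0−1) = 38/29
  ⇒ ω_r²/ω_c² = 38/29
Coupling ω_c² = ω_r¹ ⇒ overall = 56/41 × 38/29 = 2128/1189

2128/1189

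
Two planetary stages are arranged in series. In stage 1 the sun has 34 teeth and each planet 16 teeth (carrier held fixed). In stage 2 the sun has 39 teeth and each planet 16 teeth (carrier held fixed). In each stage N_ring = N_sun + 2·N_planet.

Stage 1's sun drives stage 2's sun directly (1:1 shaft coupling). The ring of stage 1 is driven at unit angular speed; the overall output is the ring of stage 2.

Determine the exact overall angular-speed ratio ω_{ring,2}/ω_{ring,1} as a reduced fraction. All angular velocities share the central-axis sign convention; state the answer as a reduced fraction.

Stage 1: N_ring = 34 + 2·16 = 66
Stage 1: 34(ω_s−ω_c) = −66(ω_r−ω_c),  ω_c=0, ω_r=1
Stage 1: ω_s = 0 − (66/34)(1−0) = -33/17
  ⇒ ω_s¹/ω_r¹ = -33/17
Stage 2: N_ring = 39 + 2·16 = 71
Stage 2: 39(ω_s−ω_c) = −71(ω_r−ω_c),  ω_c=0, ω_s=1
Stage 2: ω_r = 0 − (39/71)(1−0) = -39/71
  ⇒ ω_r²/ω_s² = -39/71
Coupling ω_s² = ω_s¹ ⇒ overall = -33/17 × -39/71 = 1287/1207

1287/1207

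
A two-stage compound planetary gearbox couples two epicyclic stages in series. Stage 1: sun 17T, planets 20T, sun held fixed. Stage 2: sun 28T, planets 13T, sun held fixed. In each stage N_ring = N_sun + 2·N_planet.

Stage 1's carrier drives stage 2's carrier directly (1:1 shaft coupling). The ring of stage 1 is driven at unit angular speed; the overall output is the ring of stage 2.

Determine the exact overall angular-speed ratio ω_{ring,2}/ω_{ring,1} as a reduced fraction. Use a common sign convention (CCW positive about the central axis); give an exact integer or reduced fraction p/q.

Stage 1: N_ring = 17 + 2·20 = 57
Stage 1: 17(ω_s−ω_c) = −57(ω_r−ω_c),  ω_s=0, ω_r=1
Stage 1: 17(0−ω_c) = −57(1−ω_c)  ⇒  74ω_c = 57  ⇒  ω_c = 57/74
  ⇒ ω_c¹/ω_r¹ = 57/74
Stage 2: N_ring = 28 + 2·13 = 54
Stage 2: 28(ω_s−ω_c) = −54(ω_r−ω_c),  ω_s=0, ω_c=1
Stage 2: ω_r = 1 − (28/54)(0−1) = 41/27
  ⇒ ω_r²/ω_c² = 41/27
Coupling ω_c² = ω_c¹ ⇒ overall = 57/74 × 41/27 = 779/666

779/666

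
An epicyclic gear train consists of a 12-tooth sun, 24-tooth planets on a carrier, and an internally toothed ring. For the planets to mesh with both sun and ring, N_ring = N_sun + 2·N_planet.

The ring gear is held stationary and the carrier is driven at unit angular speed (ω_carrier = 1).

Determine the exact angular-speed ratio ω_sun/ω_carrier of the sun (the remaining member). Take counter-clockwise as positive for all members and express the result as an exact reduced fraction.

6

N_ring = 12 + 2·24 = 60
12(ω_s−ω_c) = −60(ω_r−ω_c),  ω_r=0, ω_c=1
ω_s = 1 − (60/12)(0−1) = 6
ω_s/ω_c = 6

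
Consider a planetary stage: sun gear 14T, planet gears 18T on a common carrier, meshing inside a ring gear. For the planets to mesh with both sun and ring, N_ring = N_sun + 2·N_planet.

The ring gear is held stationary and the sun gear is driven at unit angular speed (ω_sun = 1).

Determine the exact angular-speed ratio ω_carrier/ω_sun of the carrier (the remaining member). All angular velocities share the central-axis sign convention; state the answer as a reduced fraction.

7/32

N_ring = 14 + 2·18 = 50
14(ω_s−ω_c) = −50(ω_r−ω_c),  ω_r=0, ω_s=1
14(1−ω_c) = −50(0−ω_c)  ⇒  64ω_c = 14  ⇒  ω_c = 7/32
ω_c/ω_s = 7/32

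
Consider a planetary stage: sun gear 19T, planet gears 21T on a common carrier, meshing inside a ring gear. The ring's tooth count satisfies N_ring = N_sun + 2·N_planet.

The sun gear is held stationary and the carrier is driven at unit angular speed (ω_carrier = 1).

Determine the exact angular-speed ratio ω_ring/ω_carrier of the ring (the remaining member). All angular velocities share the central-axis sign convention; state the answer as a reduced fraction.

80/61

N_ring = 19 + 2·21 = 61
19(ω_s−ω_c) = −61(ω_r−ω_c),  ω_s=0, ω_c=1
ω_r = 1 − (19/61)(0−1) = 80/61
ω_r/ω_c = 80/61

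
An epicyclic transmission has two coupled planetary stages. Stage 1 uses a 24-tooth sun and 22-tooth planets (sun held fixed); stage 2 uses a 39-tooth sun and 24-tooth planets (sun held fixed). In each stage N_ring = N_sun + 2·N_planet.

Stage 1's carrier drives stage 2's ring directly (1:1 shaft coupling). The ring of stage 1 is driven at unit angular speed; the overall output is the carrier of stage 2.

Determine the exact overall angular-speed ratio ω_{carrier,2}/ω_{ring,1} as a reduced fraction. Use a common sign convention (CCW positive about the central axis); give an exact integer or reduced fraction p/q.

Stage 1: N_ring = 24 + 2·22 = 68
Stage 1: 24(ω_s−ω_c) = −68(ω_r−ω_c),  ω_s=0, ω_r=1
Stage 1: 24(0−ω_c) = −68(1−ω_c)  ⇒  92ω_c = 68  ⇒  ω_c = 17/23
  ⇒ ω_c¹/ω_r¹ = 17/23
Stage 2: N_ring = 39 + 2·24 = 87
Stage 2: 39(ω_s−ω_c) = −87(ω_r−ω_c),  ω_s=0, ω_r=1
Stage 2: 39(0−ω_c) = −87(1−ω_c)  ⇒  126ω_c = 87  ⇒  ω_c = 29/42
  ⇒ ω_c²/ω_r² = 29/42
Coupling ω_r² = ω_c¹ ⇒ overall = 17/23 × 29/42 = 493/966

493/966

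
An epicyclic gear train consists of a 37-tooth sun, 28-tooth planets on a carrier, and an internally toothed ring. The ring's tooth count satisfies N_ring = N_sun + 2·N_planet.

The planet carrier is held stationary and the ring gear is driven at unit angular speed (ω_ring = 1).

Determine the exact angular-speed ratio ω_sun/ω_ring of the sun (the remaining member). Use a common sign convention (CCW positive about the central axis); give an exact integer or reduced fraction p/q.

N_ring = 37 + 2·28 = 93
37(ω_s−ω_c) = −93(ω_r−ω_c),  ω_c=0, ω_r=1
ω_s = 0 − (93/37)(1−0) = -93/37
ω_s/ω_r = -93/37

-93/37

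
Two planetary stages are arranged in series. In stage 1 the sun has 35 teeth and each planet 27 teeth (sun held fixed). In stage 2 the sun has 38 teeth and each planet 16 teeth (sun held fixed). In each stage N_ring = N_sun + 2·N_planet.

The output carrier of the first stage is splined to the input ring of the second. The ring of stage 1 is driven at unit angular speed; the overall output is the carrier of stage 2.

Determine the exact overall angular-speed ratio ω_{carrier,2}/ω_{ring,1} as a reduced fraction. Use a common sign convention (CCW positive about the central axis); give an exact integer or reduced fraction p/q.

Stage 1: N_ring = 35 + 2·27 = 89
Stage 1: 35(ω_s−ω_c) = −89(ω_r−ω_c),  ω_s=0, ω_r=1
Stage 1: 35(0−ω_c) = −89(1−ω_c)  ⇒  124ω_c = 89  ⇒  ω_c = 89/124
  ⇒ ω_c¹/ω_r¹ = 89/124
Stage 2: N_ring = 38 + 2·16 = 70
Stage 2: 38(ω_s−ω_c) = −70(ω_r−ω_c),  ω_s=0, ω_r=1
Stage 2: 38(0−ω_c) = −70(1−ω_c)  ⇒  108ω_c = 70  ⇒  ω_c = 35/54
  ⇒ ω_c²/ω_r² = 35/54
Coupling ω_r² = ω_c¹ ⇒ overall = 89/124 × 35/54 = 3115/6696

3115/6696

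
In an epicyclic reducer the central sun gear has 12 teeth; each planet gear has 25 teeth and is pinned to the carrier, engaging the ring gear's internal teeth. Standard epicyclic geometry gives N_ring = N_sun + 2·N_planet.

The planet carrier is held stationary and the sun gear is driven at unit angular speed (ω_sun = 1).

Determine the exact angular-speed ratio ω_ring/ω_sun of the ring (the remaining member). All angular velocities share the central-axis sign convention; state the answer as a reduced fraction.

N_ring = 12 + 2·25 = 62
12(ω_s−ω_c) = −62(ω_r−ω_c),  ω_c=0, ω_s=1
ω_r = 0 − (12/62)(1−0) = -6/31
ω_r/ω_s = -6/31

-6/31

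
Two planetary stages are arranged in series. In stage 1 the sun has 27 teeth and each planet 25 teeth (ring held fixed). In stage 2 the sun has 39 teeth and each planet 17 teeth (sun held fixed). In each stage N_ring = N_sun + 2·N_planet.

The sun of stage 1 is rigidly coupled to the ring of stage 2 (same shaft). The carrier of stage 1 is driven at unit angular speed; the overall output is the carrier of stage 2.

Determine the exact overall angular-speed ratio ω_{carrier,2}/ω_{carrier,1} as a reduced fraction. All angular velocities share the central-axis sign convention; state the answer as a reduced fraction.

949/378

Stage 1: N_ring = 27 + 2·25 = 77
Stage 1: 27(ω_s−ω_c) = −77(ω_r−ω_c),  ω_r=0, ω_c=1
Stage 1: ω_s = 1 − (77/27)(0−1) = 104/27
  ⇒ ω_s¹/ω_c¹ = 104/27
Stage 2: N_ring = 39 + 2·17 = 73
Stage 2: 39(ω_s−ω_c) = −73(ω_r−ω_c),  ω_s=0, ω_r=1
Stage 2: 39(0−ω_c) = −73(1−ω_c)  ⇒  112ω_c = 73  ⇒  ω_c = 73/112
  ⇒ ω_c²/ω_r² = 73/112
Coupling ω_r² = ω_s¹ ⇒ overall = 104/27 × 73/112 = 949/378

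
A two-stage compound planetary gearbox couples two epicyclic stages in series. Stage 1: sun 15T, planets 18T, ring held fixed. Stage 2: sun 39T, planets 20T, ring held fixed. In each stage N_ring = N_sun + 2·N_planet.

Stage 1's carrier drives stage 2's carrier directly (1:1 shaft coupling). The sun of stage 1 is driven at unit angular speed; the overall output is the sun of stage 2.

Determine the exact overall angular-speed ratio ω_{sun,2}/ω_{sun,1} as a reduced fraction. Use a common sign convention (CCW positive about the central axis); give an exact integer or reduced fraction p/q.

Stage 1: N_ring = 15 + 2·18 = 51
Stage 1: 15(ω_s−ω_c) = −51(ω_r−ω_c),  ω_r=0, ω_s=1
Stage 1: 15(1−ω_c) = −51(0−ω_c)  ⇒  66ω_c = 15  ⇒  ω_c = 5/22
  ⇒ ω_c¹/ω_s¹ = 5/22
Stage 2: N_ring = 39 + 2·20 = 79
Stage 2: 39(ω_s−ω_c) = −79(ω_r−ω_c),  ω_r=0, ω_c=1
Stage 2: ω_s = 1 − (79/39)(0−1) = 118/39
  ⇒ ω_s²/ω_c² = 118/39
Coupling ω_c² = ω_c¹ ⇒ overall = 5/22 × 118/39 = 295/429

295/429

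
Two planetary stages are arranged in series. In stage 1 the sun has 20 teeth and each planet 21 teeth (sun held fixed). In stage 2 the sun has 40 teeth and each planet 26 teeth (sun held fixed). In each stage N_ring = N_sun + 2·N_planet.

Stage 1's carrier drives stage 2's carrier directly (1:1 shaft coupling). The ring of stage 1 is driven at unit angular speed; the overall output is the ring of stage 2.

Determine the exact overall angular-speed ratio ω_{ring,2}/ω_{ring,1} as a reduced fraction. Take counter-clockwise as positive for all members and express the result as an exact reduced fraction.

1023/943

Stage 1: N_ring = 20 + 2·21 = 62
Stage 1: 20(ω_s−ω_c) = −62(ω_r−ω_c),  ω_s=0, ω_r=1
Stage 1: 20(0−ω_c) = −62(1−ω_c)  ⇒  82ω_c = 62  ⇒  ω_c = 31/41
  ⇒ ω_c¹/ω_r¹ = 31/41
Stage 2: N_ring = 40 + 2·26 = 92
Stage 2: 40(ω_s−ω_c) = −92(ω_r−ω_c),  ω_s=0, ω_c=1
Stage 2: ω_r = 1 − (40/92)(0−1) = 33/23
  ⇒ ω_r²/ω_c² = 33/23
Coupling ω_c² = ω_c¹ ⇒ overall = 31/41 × 33/23 = 1023/943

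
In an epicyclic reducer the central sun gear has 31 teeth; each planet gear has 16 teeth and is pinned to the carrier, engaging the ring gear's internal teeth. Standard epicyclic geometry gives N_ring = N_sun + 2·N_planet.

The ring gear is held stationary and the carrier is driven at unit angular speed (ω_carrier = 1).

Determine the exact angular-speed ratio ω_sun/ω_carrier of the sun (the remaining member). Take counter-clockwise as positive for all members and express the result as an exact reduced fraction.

94/31

N_ring = 31 + 2·16 = 63
31(ω_s−ω_c) = −63(ω_r−ω_c),  ω_r=0, ω_c=1
ω_s = 1 − (63/31)(0−1) = 94/31
ω_s/ω_c = 94/31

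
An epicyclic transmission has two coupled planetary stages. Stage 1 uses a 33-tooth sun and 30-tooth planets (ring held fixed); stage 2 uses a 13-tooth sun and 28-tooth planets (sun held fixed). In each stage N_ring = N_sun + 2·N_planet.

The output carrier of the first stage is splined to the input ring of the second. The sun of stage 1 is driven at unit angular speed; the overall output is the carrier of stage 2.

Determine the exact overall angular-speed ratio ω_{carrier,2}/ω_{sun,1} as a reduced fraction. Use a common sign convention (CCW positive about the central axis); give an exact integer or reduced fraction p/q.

Stage 1: N_ring = 33 + 2·30 = 93
Stage 1: 33(ω_s−ω_c) = −93(ω_r−ω_c),  ω_r=0, ω_s=1
Stage 1: 33(1−ω_c) = −93(0−ω_c)  ⇒  126ω_c = 33  ⇒  ω_c = 11/42
  ⇒ ω_c¹/ω_s¹ = 11/42
Stage 2: N_ring = 13 + 2·28 = 69
Stage 2: 13(ω_s−ω_c) = −69(ω_r−ω_c),  ω_s=0, ω_r=1
Stage 2: 13(0−ω_c) = −69(1−ω_c)  ⇒  82ω_c = 69  ⇒  ω_c = 69/82
  ⇒ ω_c²/ω_r² = 69/82
Coupling ω_r² = ω_c¹ ⇒ overall = 11/42 × 69/82 = 253/1148

253/1148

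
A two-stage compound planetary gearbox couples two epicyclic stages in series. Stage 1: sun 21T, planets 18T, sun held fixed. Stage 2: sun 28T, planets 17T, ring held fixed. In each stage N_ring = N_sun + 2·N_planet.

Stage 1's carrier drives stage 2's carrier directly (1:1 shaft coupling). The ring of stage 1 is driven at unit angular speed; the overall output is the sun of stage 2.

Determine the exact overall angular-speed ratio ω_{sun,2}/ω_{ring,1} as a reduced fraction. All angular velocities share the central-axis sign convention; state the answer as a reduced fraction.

Stage 1: N_ring = 21 + 2·18 = 57
Stage 1: 21(ω_s−ω_c) = −57(ω_r−ω_c),  ω_s=0, ω_r=1
Stage 1: 21(0−ω_c) = −57(1−ω_c)  ⇒  78ω_c = 57  ⇒  ω_c = 19/26
  ⇒ ω_c¹/ω_r¹ = 19/26
Stage 2: N_ring = 28 + 2·17 = 62
Stage 2: 28(ω_s−ω_c) = −62(ω_r−ω_c),  ω_r=0, ω_c=1
Stage 2: ω_s = 1 − (62/28)(0−1) = 45/14
  ⇒ ω_s²/ω_c² = 45/14
Coupling ω_c² = ω_c¹ ⇒ overall = 19/26 × 45/14 = 855/364

855/364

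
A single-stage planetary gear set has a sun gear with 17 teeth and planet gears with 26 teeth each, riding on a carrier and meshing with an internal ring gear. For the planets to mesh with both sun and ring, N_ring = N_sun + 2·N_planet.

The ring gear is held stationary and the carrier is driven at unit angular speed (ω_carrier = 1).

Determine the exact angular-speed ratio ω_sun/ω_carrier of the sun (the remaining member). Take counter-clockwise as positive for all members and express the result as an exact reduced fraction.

86/17

N_ring = 17 + 2·26 = 69
17(ω_s−ω_c) = −69(ω_r−ω_c),  ω_r=0, ω_c=1
ω_s = 1 − (69/17)(0−1) = 86/17
ω_s/ω_c = 86/17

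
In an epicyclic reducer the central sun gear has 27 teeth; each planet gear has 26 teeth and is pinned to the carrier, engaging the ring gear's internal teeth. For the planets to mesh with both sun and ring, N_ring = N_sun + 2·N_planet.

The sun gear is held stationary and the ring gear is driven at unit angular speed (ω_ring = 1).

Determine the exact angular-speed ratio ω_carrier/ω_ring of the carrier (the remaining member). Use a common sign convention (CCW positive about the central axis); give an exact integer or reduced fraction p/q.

N_ring = 27 + 2·26 = 79
27(ω_s−ω_c) = −79(ω_r−ω_c),  ω_s=0, ω_r=1
27(0−ω_c) = −79(1−ω_c)  ⇒  106ω_c = 79  ⇒  ω_c = 79/106
ω_c/ω_r = 79/106

79/106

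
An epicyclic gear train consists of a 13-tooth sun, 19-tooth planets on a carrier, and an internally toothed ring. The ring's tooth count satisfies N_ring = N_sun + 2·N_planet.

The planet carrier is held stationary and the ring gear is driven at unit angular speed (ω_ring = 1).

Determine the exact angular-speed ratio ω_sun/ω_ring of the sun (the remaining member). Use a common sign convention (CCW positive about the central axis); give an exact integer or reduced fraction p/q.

N_ring = 13 + 2·19 = 51
13(ω_s−ω_c) = −51(ω_r−ω_c),  ω_c=0, ω_r=1
ω_s = 0 − (51/13)(1−0) = -51/13
ω_s/ω_r = -51/13

-51/13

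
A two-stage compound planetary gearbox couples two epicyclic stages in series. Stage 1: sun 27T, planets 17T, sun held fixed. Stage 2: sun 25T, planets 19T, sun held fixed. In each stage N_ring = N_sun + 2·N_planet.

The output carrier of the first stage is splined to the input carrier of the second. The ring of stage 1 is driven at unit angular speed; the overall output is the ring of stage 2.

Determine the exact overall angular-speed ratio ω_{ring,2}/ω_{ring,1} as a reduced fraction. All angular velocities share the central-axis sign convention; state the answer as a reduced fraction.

61/63

Stage 1: N_ring = 27 + 2·17 = 61
Stage 1: 27(ω_s−ω_c) = −61(ω_r−ω_c),  ω_s=0, ω_r=1
Stage 1: 27(0−ω_c) = −61(1−ω_c)  ⇒  88ω_c = 61  ⇒  ω_c = 61/88
  ⇒ ω_c¹/ω_r¹ = 61/88
Stage 2: N_ring = 25 + 2·19 = 63
Stage 2: 25(ω_s−ω_c) = −63(ω_r−ω_c),  ω_s=0, ω_c=1
Stage 2: ω_r = 1 − (25/63)(0−1) = 88/63
  ⇒ ω_r²/ω_c² = 88/63
Coupling ω_c² = ω_c¹ ⇒ overall = 61/88 × 88/63 = 61/63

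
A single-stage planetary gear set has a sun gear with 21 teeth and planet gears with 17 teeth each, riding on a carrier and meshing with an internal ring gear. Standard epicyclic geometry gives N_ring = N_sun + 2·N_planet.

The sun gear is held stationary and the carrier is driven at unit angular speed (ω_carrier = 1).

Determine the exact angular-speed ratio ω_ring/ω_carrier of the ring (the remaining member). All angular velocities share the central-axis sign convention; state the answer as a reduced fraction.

N_ring = 21 + 2·17 = 55
21(ω_s−ω_c) = −55(ω_r−ω_c),  ω_s=0, ω_c=1
ω_r = 1 − (21/55)(0−1) = 76/55
ω_r/ω_c = 76/55

76/55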